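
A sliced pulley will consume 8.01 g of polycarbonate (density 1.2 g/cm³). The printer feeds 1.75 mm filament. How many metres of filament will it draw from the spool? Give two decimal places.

2.78 m

Volume = 8.01 g / 1.2 g·cm⁻³ = 6.675 cm³ = 6675 mm³.
A = π r² = π × 0.875² = 2.4053 mm².
L = V/A = 6675/2.4053 = 2775.12 mm → 2.78 m.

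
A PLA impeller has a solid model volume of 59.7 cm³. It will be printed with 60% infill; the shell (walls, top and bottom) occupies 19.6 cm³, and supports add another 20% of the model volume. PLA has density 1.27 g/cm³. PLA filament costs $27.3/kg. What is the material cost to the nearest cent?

Infill region = 59.7 − 19.6, so 40.1 cm³.
Infill volume: 0.60 × 40.1 → 24.06 cm³.
Support = 0.20 × 59.7 = 11.94 cm³.
Total extruded = 19.6 + 24.06 + 11.94, so 55.6 cm³.
Mass = 55.6 × 1.27 = 70.612 g.
At $27.3/kg: 70.612/1000 × 27.3 = $1.93.

$1.93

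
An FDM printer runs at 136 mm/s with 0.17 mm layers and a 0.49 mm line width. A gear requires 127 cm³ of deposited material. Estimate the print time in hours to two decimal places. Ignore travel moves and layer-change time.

Extrusion cross-section: 0.17 × 0.49 → 0.0833 mm².
Path length: 127000 mm³ / 0.0833 mm² → 1524609.8 mm.
Print-move time: 1524609.8 / 136 → 11210.4 s.
11210.4 s = 3.11 hours.

3.11 hours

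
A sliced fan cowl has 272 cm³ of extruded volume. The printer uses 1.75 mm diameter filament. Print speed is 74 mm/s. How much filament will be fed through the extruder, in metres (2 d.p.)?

113.08 m

Filament cross-section = π × (1.75/2)² = 2.4053 mm².
Length = 272 cm³ / 2.4053 mm² = 272000 / 2.4053 = 113083.61 mm = 113.08 m.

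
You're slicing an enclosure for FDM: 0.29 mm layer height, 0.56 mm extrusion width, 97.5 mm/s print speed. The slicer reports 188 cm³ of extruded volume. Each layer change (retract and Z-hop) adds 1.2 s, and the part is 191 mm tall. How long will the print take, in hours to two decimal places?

3.52 hours

Bead cross-section = 0.29 × 0.56, so 0.1624 mm².
Toolpath length = 188 cm³ / 0.1624 mm² = 188000 / 0.1624 = 1157635.5 mm.
Print-move time = 1157635.5 / 97.5, so 11873.2 s.
Layer count = ceil(191 / 0.29) = 659.
Layer-change overhead = 659 × 1.2 = 790.8 s.
Total = 11873.2 + 790.8 = 12664 s = 3.52 hours.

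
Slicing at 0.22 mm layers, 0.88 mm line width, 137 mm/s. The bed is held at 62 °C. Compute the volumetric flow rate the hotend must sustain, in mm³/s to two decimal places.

Bead cross-section = 0.22 × 0.88 = 0.1936 mm².
Volumetric flow = 137 × 0.1936 = 26.52 mm³/s.

26.52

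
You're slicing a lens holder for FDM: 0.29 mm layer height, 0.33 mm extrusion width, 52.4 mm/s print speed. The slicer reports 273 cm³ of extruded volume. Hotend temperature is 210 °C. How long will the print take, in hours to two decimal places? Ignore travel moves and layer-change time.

15.12 hours

Extrusion cross-section = 0.29 × 0.33, so 0.0957 mm².
Toolpath length = 273 cm³ / 0.0957 mm² = 273000 / 0.0957 = 2852664.6 mm.
Time extruding: 2852664.6 / 52.4 → 54440.2 s.
Converting: 54440.2 s = 15.12 hours.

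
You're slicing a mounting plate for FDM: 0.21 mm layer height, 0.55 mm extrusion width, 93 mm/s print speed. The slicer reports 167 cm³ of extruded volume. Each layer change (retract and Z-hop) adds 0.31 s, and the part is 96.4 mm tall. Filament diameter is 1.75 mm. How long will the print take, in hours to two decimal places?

Bead cross-section = 0.21 × 0.55, so 0.1155 mm².
Total extruded path = 167000/0.1155 = 1445887.4 mm.
Print-move time = 1445887.4 / 93 = 15547.2 s.
Number of layers: 96.4 / 0.21 → 460 (rounded up).
Layer-change overhead = 460 × 0.31, so 142.6 s.
Total = 15547.2 + 142.6 = 15689.8 s = 4.36 hours.

4.36 hours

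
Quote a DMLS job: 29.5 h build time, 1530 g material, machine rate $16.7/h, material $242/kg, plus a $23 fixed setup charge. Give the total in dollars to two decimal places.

Machine cost = 16.7 × 29.5, so $492.65.
Feedstock cost = 242 × 1530/1000, so $370.26.
Total = 492.65 + 370.26 + 23 = $885.91.

$885.91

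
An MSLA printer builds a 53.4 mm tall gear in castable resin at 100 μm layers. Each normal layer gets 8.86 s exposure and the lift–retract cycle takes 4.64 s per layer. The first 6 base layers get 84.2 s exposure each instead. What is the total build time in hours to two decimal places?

Layers = ⌈53.4/0.1⌉ = 534.
Bottom layers: 6 × (84.2 + 4.64) → 533.04 s.
Regular layers = 528 × (8.86 + 4.64), so 7128 s.
Total = 533.04 + 7128 = 7661.04 s = 2.13 hours.

2.13 hours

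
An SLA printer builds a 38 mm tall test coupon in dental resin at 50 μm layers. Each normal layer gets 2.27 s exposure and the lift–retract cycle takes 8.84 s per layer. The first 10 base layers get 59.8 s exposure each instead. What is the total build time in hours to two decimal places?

Layer count = ceil(38 / 0.05) = 760.
Burn-in layers: 10 × (59.8 + 8.84) → 686.4 s.
Normal layers = 750 × (2.27 + 8.84), so 8332.5 s.
Total = 686.4 + 8332.5 = 9018.9 s = 2.51 hours.

2.51 hours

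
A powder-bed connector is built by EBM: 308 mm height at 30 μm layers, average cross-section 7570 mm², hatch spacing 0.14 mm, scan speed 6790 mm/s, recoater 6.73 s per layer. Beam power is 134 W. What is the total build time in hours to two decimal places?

41.90 hours

Number of layers: 308 / 0.03 → 10267 (rounded up).
Hatch length per layer: 7570 / 0.14 → 54071.4 mm.
Scan time per layer = 54071.4 / 6790, so 7.9634 s.
Per-layer time = 7.9634 + 6.73, so 14.6934 s.
10267 layers × 14.6934 s/layer = 150857.1378 s, i.e. 41.90 hours.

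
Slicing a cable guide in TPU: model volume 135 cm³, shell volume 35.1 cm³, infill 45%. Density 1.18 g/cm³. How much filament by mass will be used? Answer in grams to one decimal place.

Volume inside the shell: 135 − 35.1 → 99.9 cm³.
Infill deposited = 0.45 × 99.9, so 44.955 cm³.
Deposited volume = 35.1 + 44.955 = 80.055 cm³.
Mass = 80.055 × 1.18 = 94.4649 g.

94.5 g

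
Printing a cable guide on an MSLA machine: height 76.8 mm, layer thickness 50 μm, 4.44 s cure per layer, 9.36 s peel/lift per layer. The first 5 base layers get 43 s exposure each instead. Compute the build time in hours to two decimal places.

Layer count = ceil(76.8 / 0.05) = 1536.
Burn-in layers: 5 × (43 + 9.36) → 261.8 s.
Normal layers: 1531 × (4.44 + 9.36) → 21127.8 s.
Total = 261.8 + 21127.8 = 21389.6 s = 5.94 hours.

5.94 hours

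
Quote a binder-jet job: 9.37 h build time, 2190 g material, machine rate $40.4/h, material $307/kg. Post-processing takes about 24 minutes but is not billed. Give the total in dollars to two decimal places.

$1050.88

Machine-time cost: 40.4 × 9.37 → $378.548.
Material charge = 307 × 2190/1000, so $672.33.
Total = 378.548 + 672.33 = 1050.878 ≈ $1050.88.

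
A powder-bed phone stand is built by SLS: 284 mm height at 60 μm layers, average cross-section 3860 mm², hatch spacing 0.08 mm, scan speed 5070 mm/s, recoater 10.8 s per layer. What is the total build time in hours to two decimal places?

26.72 hours

Layer count = ceil(284 / 0.06) = 4734.
Per-layer scan distance: 3860 / 0.08 → 48250 mm.
Scan time per layer = 48250 / 5070, so 9.5168 s.
Per-layer time: 9.5168 + 10.8 → 20.3168 s.
Total: 4734 × 20.3168 s = 96179.7312 s → 26.72 hours.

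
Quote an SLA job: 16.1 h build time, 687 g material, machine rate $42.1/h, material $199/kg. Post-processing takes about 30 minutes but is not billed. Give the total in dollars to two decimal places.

Machine cost: 42.1 × 16.1 → $677.81.
Feedstock cost = 199 × 687/1000 = $136.713.
Job cost: 677.81 + 136.713 = 814.523 ≈ $814.52.

$814.52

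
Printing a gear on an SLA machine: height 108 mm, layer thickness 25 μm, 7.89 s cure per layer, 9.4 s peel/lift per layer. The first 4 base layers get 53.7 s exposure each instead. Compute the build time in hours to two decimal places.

20.80 hours

Layer count = ceil(108 / 0.025) = 4320.
Bottom layers = 4 × (53.7 + 9.4), so 252.4 s.
Normal layers = 4316 × (7.89 + 9.4), so 74623.64 s.
Total = 252.4 + 74623.64 = 74876.04 s = 20.80 hours.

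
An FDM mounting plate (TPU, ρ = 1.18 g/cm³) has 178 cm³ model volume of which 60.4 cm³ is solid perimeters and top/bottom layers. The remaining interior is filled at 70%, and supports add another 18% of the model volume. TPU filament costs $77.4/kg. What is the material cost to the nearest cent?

Interior volume = 178 − 60.4, so 117.6 cm³.
Infill deposited = 0.70 × 117.6 = 82.32 cm³.
Support = 0.18 × 178, so 32.04 cm³.
Deposited volume = 60.4 + 82.32 + 32.04, so 174.76 cm³.
Mass = 174.76 × 1.18, so 206.2168 g.
Cost = 206.2168 g / 1000 × $77.4/kg = $15.96.

$15.96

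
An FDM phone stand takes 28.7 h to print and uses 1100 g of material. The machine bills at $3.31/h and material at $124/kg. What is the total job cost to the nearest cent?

Machine cost = 3.31 × 28.7, so $94.997.
Material charge = 124 × 1100/1000, so $136.40.
Job cost: 94.997 + 136.40 = 231.397 ≈ $231.40.

$231.40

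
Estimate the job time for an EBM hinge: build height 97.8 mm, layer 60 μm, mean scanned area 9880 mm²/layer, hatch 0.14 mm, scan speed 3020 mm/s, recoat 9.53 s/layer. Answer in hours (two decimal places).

Layers = ⌈97.8/0.06⌉ = 1630.
Per-layer scan distance = 9880 / 0.14, so 70571.4 mm.
Scan time per layer: 70571.4 / 3020 → 23.368 s.
Layer cycle = 23.368 + 9.53, so 32.898 s.
Build time = 1630 × 32.898 = 53623.74 s = 14.90 hours.

14.90 hours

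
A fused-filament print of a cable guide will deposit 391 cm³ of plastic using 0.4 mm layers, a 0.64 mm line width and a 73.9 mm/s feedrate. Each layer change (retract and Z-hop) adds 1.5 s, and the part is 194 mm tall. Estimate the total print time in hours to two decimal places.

5.94 hours

Extrusion cross-section = 0.4 × 0.64 = 0.256 mm².
Toolpath length = 391 cm³ / 0.256 mm² = 391000 / 0.256 = 1527343.8 mm.
Time extruding = 1527343.8 / 73.9 = 20667.7 s.
Layer count = ceil(194 / 0.4) = 485.
Z-hop total: 485 × 1.5 → 727.5 s.
Total = 20667.7 + 727.5 = 21395.2 s = 5.94 hours.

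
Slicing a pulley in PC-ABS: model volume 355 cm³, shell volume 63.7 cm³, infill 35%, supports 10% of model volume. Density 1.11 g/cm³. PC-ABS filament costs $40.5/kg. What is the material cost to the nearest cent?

$9.04

Volume inside the shell: 355 − 63.7 → 291.3 cm³.
Infill deposited = 0.35 × 291.3, so 101.955 cm³.
Support: 0.10 × 355 → 35.5 cm³.
Total printed volume = 63.7 + 101.955 + 35.5, so 201.155 cm³.
Mass: 201.155 × 1.11 → 223.28205 g.
Cost = 223.28205 g / 1000 × $40.5/kg = $9.04.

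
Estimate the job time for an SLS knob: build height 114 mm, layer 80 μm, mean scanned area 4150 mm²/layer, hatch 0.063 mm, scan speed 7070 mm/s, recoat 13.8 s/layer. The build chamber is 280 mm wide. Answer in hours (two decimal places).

Layer count = ceil(114 / 0.08) = 1425.
Per-layer scan distance = 4150 / 0.063 = 65873 mm.
Scan time per layer = 65873 / 7070 = 9.3173 s.
Layer cycle = 9.3173 + 13.8 = 23.1173 s.
1425 layers × 23.1173 s/layer = 32942.1525 s, i.e. 9.15 hours.

9.15 hours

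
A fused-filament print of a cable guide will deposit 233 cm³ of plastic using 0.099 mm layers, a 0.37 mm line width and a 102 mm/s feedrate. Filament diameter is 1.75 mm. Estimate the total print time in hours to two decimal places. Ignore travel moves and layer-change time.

Extrusion cross-section: 0.099 × 0.37 → 0.03663 mm².
Toolpath length = 233 cm³ / 0.03663 mm² = 233000 / 0.03663 = 6360906.4 mm.
Time extruding: 6360906.4 / 102 → 62361.8 s.
62361.8 s = 17.32 hours.

17.32 hours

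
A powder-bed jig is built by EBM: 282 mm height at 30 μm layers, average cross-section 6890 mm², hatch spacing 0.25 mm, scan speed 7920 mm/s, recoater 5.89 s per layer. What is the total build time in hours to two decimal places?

Layer count = ceil(282 / 0.03) = 9400.
Scan path per layer: 6890 / 0.25 → 27560 mm.
Per-layer scan time = 27560 / 7920 = 3.4798 s.
Time per layer: 3.4798 + 5.89 → 9.3698 s.
Total: 9400 × 9.3698 s = 88076.12 s → 24.47 hours.

24.47 hours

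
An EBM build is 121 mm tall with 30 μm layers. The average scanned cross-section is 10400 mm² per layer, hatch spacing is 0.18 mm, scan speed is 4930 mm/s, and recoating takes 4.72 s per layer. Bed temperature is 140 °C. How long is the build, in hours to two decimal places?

Number of layers: 121 / 0.03 → 4034 (rounded up).
Scan path per layer = 10400 / 0.18 = 57777.8 mm.
Beam time per layer = 57777.8 / 4930, so 11.7196 s.
Layer cycle = 11.7196 + 4.72, so 16.4396 s.
Build time = 4034 × 16.4396 = 66317.3464 s = 18.42 hours.

18.42 hours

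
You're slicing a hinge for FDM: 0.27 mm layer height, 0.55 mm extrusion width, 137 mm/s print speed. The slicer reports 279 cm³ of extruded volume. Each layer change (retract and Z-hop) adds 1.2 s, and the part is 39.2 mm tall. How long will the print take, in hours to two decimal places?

3.86 hours

Line area = 0.27 × 0.55 = 0.1485 mm².
Total extruded path = 279000/0.1485 = 1878787.9 mm.
Time extruding = 1878787.9 / 137, so 13713.8 s.
Layers = ⌈39.2/0.27⌉ = 146.
Layer-change overhead: 146 × 1.2 → 175.2 s.
Altogether 13713.8 + 175.2 = 13889 s, i.e. 3.86 hours.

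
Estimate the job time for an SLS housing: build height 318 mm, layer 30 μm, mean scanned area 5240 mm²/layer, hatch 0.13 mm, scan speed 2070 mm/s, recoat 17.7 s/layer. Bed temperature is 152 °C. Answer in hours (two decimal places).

109.45 hours

Layer count = ceil(318 / 0.03) = 10600.
Hatch length per layer: 5240 / 0.13 → 40307.7 mm.
Per-layer scan time = 40307.7 / 2070 = 19.4723 s.
Time per layer = 19.4723 + 17.7, so 37.1723 s.
Total: 10600 × 37.1723 s = 394026.38 s → 109.45 hours.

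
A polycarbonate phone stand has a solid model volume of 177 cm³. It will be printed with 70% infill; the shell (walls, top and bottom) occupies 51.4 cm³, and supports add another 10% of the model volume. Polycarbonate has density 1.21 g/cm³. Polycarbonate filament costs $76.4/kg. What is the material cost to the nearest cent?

Infill region: 177 − 51.4 → 125.6 cm³.
Deposited infill: 0.70 × 125.6 → 87.92 cm³.
Support = 0.10 × 177 = 17.7 cm³.
Total printed volume = 51.4 + 87.92 + 17.7, so 157.02 cm³.
Mass = 157.02 × 1.21, so 189.9942 g.
At $76.4/kg: 189.9942/1000 × 76.4 = $14.52.

$14.52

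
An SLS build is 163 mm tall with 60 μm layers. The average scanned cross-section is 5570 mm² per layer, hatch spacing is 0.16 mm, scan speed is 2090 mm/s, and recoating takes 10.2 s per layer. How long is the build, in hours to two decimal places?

20.27 hours

Layers = ⌈163/0.06⌉ = 2717.
Per-layer scan distance: 5570 / 0.16 → 34812.5 mm.
Scan time per layer: 34812.5 / 2090 → 16.6567 s.
Layer cycle = 16.6567 + 10.2, so 26.8567 s.
Build time = 2717 × 26.8567 = 72969.6539 s = 20.27 hours.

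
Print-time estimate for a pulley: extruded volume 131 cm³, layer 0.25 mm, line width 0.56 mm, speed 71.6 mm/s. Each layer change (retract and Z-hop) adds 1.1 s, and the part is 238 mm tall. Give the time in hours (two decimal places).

3.92 hours

Line area = 0.25 × 0.56 = 0.14 mm².
Total extruded path = 131000/0.14 = 935714.3 mm.
Time extruding = 935714.3 / 71.6 = 13068.6 s.
Layers = ⌈238/0.25⌉ = 952.
Layer-change overhead: 952 × 1.1 → 1047.2 s.
Total = 13068.6 + 1047.2 = 14115.8 s = 3.92 hours.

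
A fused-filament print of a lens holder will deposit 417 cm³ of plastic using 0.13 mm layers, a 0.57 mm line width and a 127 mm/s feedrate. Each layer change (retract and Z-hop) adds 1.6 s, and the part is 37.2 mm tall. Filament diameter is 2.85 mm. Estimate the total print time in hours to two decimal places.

12.44 hours

Bead cross-section = 0.13 × 0.57, so 0.0741 mm².
Toolpath length = 417 cm³ / 0.0741 mm² = 417000 / 0.0741 = 5627530.4 mm.
Time extruding = 5627530.4 / 127, so 44311.3 s.
Layers = ⌈37.2/0.13⌉ = 287.
Non-print overhead = 287 × 1.6, so 459.2 s.
Total = 44311.3 + 459.2 = 44770.5 s = 12.44 hours.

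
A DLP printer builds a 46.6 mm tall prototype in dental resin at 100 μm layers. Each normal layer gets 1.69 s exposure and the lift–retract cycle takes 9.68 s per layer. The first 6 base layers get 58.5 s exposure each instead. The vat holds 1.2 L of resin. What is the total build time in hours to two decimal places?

1.57 hours

Number of layers: 46.6 / 0.1 → 466 (rounded up).
Burn-in layers: 6 × (58.5 + 9.68) → 409.08 s.
Regular layers = 460 × (1.69 + 9.68) = 5230.2 s.
Sum: 409.08 + 5230.2 = 5639.28 s → 1.57 hours.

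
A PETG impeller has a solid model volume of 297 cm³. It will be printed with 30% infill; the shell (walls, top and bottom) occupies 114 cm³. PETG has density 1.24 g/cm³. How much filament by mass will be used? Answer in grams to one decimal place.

209.4 g

Volume inside the shell: 297 − 114 → 183 cm³.
Infill volume = 0.30 × 183, so 54.9 cm³.
Deposited volume = 114 + 54.9 = 168.9 cm³.
Mass = 168.9 × 1.24 = 209.436 g.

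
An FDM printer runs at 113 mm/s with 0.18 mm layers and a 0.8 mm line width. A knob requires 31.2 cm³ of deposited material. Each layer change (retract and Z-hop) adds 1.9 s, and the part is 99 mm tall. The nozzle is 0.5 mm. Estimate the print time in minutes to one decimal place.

Bead cross-section: 0.18 × 0.8 → 0.144 mm².
Total extruded path = 31200/0.144 = 216666.7 mm.
Print-move time = 216666.7 / 113 = 1917.4 s.
Layer count = ceil(99 / 0.18) = 550.
Layer-change overhead = 550 × 1.9 = 1045 s.
Total = 1917.4 + 1045 = 2962.4 s = 49.4 minutes.

49.4 minutes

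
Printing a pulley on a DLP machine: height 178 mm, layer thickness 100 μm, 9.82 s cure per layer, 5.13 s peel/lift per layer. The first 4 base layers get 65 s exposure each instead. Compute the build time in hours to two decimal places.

7.45 hours

Number of layers: 178 / 0.1 → 1780 (rounded up).
Burn-in layers = 4 × (65 + 5.13) = 280.52 s.
Normal layers: 1776 × (9.82 + 5.13) → 26551.2 s.
Total = 280.52 + 26551.2 = 26831.72 s = 7.45 hours.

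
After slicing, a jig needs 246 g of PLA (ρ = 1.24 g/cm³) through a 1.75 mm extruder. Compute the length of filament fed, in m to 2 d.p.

Volume = 246 g / 1.24 g·cm⁻³ = 198.3871 cm³ = 198387.1 mm³.
Cross-section of 1.75 mm filament: π·(1.75/2)² = 2.4053 mm².
L = V/A = 198387.1/2.4053 = 82479.15 mm → 82.48 m.

82.48 m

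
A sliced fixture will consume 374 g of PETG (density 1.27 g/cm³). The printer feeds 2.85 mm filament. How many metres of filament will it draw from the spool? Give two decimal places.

Volume = 374 g / 1.27 g·cm⁻³ = 294.4882 cm³ = 294488.2 mm³.
A = π r² = π × 1.425² = 6.3794 mm².
Length = 294488.2 / 6.3794 = 46162.37 mm = 46.16 m.

46.16 m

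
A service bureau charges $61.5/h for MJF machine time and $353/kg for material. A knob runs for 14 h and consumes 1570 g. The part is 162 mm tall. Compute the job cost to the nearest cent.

Machine-time cost: 61.5 × 14 → $861.00.
Feedstock cost: 353 × 1570/1000 → $554.21.
Job cost: 861.00 + 554.21 = $1415.21.

$1415.21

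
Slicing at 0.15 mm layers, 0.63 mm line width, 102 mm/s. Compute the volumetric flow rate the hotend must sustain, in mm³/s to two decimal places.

Extrusion cross-section = 0.15 × 0.63 = 0.0945 mm².
Volumetric flow = 102 × 0.0945 = 9.64 mm³/s.

9.64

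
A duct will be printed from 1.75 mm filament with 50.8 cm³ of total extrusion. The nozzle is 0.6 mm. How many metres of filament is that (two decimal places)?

Filament cross-section = π × (1.75/2)² = 2.4053 mm².
Length = 50.8 cm³ / 2.4053 mm² = 50800 / 2.4053 = 21120.03 mm = 21.12 m.

21.12 m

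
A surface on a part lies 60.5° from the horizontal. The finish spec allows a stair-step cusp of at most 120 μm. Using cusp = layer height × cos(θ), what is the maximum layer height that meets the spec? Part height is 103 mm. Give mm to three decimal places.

0.244 mm

cos(60.5°) = 0.4924; t_max = 0.12/0.4924 = 0.244 mm.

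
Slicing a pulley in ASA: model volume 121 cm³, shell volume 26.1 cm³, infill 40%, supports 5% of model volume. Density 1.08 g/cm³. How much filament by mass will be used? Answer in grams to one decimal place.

75.7 g

Interior volume = 121 − 26.1 = 94.9 cm³.
Infill deposited = 0.40 × 94.9, so 37.96 cm³.
Support = 0.05 × 121 = 6.05 cm³.
Total extruded: 26.1 + 37.96 + 6.05 → 70.11 cm³.
Mass = 70.11 × 1.08, so 75.7188 g.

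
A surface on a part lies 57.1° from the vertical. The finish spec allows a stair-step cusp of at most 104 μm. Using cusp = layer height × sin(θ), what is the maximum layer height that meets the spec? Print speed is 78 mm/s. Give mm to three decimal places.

sin(57.1°) = 0.8396; t_max = 0.104/0.8396 = 0.124 mm.

0.124 mm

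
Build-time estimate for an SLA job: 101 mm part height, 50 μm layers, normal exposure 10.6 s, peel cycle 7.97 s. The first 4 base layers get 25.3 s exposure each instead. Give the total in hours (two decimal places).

10.44 hours

Number of layers: 101 / 0.05 → 2020 (rounded up).
Base layers: 4 × (25.3 + 7.97) → 133.08 s.
Remaining layers = 2016 × (10.6 + 7.97) = 37437.12 s.
Total = 133.08 + 37437.12 = 37570.2 s = 10.44 hours.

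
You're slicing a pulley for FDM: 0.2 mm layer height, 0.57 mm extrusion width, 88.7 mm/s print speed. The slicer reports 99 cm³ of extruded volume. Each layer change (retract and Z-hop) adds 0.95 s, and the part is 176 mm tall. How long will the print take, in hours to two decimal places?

2.95 hours

Line area = 0.2 × 0.57, so 0.114 mm².
Toolpath length = 99 cm³ / 0.114 mm² = 99000 / 0.114 = 868421.1 mm.
Extrusion time = 868421.1 / 88.7 = 9790.5 s.
Number of layers: 176 / 0.2 → 880 (rounded up).
Layer-change overhead: 880 × 0.95 → 836 s.
Altogether 9790.5 + 836 = 10626.5 s, i.e. 2.95 hours.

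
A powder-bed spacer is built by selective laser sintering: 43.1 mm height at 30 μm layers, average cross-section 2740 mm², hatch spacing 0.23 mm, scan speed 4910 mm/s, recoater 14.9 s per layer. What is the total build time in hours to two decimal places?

6.92 hours

Number of layers: 43.1 / 0.03 → 1437 (rounded up).
Scan path per layer = 2740 / 0.23 = 11913 mm.
Scan time per layer = 11913 / 4910 = 2.4263 s.
Time per layer: 2.4263 + 14.9 → 17.3263 s.
Build time = 1437 × 17.3263 = 24897.8931 s = 6.92 hours.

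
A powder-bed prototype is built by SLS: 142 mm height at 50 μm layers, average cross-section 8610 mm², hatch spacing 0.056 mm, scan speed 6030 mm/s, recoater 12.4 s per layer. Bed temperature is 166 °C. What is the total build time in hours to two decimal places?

29.90 hours

Number of layers: 142 / 0.05 → 2840 (rounded up).
Scan path per layer = 8610 / 0.056 = 153750 mm.
Scan time per layer = 153750 / 6030, so 25.4975 s.
Per-layer time = 25.4975 + 12.4, so 37.8975 s.
2840 layers × 37.8975 s/layer = 107628.9 s, i.e. 29.90 hours.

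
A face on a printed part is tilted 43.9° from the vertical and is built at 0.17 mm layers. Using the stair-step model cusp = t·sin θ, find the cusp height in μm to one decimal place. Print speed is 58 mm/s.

h_c = t·sin θ = 0.17 × 0.6934 = 0.117878 mm (117.9 μm).

117.9 μm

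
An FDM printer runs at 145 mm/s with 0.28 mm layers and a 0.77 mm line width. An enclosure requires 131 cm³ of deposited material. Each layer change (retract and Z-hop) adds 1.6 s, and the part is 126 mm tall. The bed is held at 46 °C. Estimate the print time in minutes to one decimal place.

Line area = 0.28 × 0.77 = 0.2156 mm².
Path length: 131000 mm³ / 0.2156 mm² → 607606.7 mm.
Extrusion time = 607606.7 / 145 = 4190.4 s.
Number of layers: 126 / 0.28 → 450 (rounded up).
Non-print overhead = 450 × 1.6, so 720 s.
Altogether 4190.4 + 720 = 4910.4 s, i.e. 81.8 minutes.

81.8 minutes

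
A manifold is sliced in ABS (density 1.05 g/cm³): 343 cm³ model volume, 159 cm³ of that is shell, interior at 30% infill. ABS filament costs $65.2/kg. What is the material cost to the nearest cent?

$14.66

Interior volume = 343 − 159 = 184 cm³.
Infill volume = 0.30 × 184 = 55.2 cm³.
Total extruded: 159 + 55.2 → 214.2 cm³.
Mass = 214.2 × 1.05, so 224.91 g.
At $65.2/kg: 224.91/1000 × 65.2 = $14.66.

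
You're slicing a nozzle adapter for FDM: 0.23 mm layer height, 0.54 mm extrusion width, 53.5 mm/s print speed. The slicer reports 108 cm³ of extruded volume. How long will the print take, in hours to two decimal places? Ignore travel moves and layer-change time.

4.51 hours

Bead cross-section: 0.23 × 0.54 → 0.1242 mm².
Path length: 108000 mm³ / 0.1242 mm² → 869565.2 mm.
Time extruding = 869565.2 / 53.5 = 16253.6 s.
That's 16253.6 s → 4.51 hours.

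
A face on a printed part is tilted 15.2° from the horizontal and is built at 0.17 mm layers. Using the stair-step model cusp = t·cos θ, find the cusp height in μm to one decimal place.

164.1 μm

Cusp = layer height × cos(15.2°) = 0.17 × 0.9650 = 0.16405 mm = 164.1 μm.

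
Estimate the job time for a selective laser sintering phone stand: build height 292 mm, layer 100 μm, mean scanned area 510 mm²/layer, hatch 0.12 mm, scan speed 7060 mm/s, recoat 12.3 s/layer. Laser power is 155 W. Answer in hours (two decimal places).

Layers = ⌈292/0.1⌉ = 2920.
Per-layer scan distance = 510 / 0.12, so 4250 mm.
Per-layer scan time = 4250 / 7060 = 0.602 s.
Per-layer time = 0.602 + 12.3 = 12.902 s.
Build time = 2920 × 12.902 = 37673.84 s = 10.46 hours.

10.46 hours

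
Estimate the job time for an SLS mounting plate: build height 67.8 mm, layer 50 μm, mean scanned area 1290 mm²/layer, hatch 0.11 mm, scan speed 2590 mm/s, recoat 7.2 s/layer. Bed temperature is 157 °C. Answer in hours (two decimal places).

Layer count = ceil(67.8 / 0.05) = 1356.
Per-layer scan distance: 1290 / 0.11 → 11727.3 mm.
Laser time per layer = 11727.3 / 2590 = 4.5279 s.
Layer cycle: 4.5279 + 7.2 → 11.7279 s.
1356 layers × 11.7279 s/layer = 15903.0324 s, i.e. 4.42 hours.

4.42 hours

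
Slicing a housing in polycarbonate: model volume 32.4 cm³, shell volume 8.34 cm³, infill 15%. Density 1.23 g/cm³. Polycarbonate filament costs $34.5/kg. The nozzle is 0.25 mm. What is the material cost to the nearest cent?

Interior volume = 32.4 − 8.34 = 24.06 cm³.
Deposited infill: 0.15 × 24.06 → 3.609 cm³.
Deposited volume = 8.34 + 3.609 = 11.949 cm³.
Mass = 11.949 × 1.23 = 14.69727 g.
Cost = 14.69727 g / 1000 × $34.5/kg = $0.51.

$0.51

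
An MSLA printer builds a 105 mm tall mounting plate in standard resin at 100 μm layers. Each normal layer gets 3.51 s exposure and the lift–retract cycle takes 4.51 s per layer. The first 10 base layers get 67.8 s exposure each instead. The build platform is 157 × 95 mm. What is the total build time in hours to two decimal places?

Layer count = ceil(105 / 0.1) = 1050.
Base layers: 10 × (67.8 + 4.51) → 723.1 s.
Remaining layers = 1040 × (3.51 + 4.51), so 8340.8 s.
Sum: 723.1 + 8340.8 = 9063.9 s → 2.52 hours.

2.52 hours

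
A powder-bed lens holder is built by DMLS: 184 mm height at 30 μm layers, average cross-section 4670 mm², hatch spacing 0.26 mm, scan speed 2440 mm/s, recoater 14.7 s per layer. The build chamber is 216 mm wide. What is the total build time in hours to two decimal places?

Layer count = ceil(184 / 0.03) = 6134.
Hatch length per layer: 4670 / 0.26 → 17961.5 mm.
Laser time per layer = 17961.5 / 2440 = 7.3613 s.
Layer cycle = 7.3613 + 14.7 = 22.0613 s.
6134 layers × 22.0613 s/layer = 135324.0142 s, i.e. 37.59 hours.

37.59 hours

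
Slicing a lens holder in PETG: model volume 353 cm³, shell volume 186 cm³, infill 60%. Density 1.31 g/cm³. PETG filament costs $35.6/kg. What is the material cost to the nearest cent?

Interior volume = 353 − 186 = 167 cm³.
Infill volume: 0.60 × 167 → 100.2 cm³.
Deposited volume = 186 + 100.2, so 286.2 cm³.
Mass = 286.2 × 1.31 = 374.922 g.
At $35.6/kg: 374.922/1000 × 35.6 = $13.35.

$13.35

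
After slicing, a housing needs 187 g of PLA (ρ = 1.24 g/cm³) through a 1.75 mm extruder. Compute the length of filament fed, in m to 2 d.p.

Volume = 187 g / 1.24 g·cm⁻³ = 150.8065 cm³ = 150806.5 mm³.
Cross-section of 1.75 mm filament: π·(1.75/2)² = 2.4053 mm².
L = V/A = 150806.5/2.4053 = 62697.58 mm → 62.70 m.

62.70 m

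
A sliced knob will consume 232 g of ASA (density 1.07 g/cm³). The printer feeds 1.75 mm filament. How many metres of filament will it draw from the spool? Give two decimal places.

Volume = 232 g / 1.07 g·cm⁻³ = 216.8224 cm³ = 216822.4 mm³.
A = π r² = π × 0.875² = 2.4053 mm².
Length = 216822.4 / 2.4053 = 90143.6 mm = 90.14 m.

90.14 m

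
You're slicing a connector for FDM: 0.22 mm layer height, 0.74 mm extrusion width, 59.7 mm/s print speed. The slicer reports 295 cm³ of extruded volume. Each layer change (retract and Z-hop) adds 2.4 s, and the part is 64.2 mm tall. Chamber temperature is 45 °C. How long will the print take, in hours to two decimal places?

Bead cross-section = 0.22 × 0.74 = 0.1628 mm².
Toolpath length = 295 cm³ / 0.1628 mm² = 295000 / 0.1628 = 1812039.3 mm.
Print-move time: 1812039.3 / 59.7 → 30352.4 s.
Number of layers: 64.2 / 0.22 → 292 (rounded up).
Non-print overhead = 292 × 2.4, so 700.8 s.
Altogether 30352.4 + 700.8 = 31053.2 s, i.e. 8.63 hours.

8.63 hours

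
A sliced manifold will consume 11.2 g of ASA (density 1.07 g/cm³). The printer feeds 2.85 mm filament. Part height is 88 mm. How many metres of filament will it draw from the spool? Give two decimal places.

1.64 m

Volume = 11.2 g / 1.07 g·cm⁻³ = 10.4673 cm³ = 10467.3 mm³.
Cross-section of 2.85 mm filament: π·(2.85/2)² = 6.3794 mm².
Length = 10467.3 / 6.3794 = 1640.8 mm = 1.64 m.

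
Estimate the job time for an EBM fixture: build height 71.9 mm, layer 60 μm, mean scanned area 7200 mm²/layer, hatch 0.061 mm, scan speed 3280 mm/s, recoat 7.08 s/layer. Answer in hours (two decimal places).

14.34 hours

Layer count = ceil(71.9 / 0.06) = 1199.
Per-layer scan distance: 7200 / 0.061 → 118032.8 mm.
Scan time per layer = 118032.8 / 3280 = 35.9856 s.
Time per layer = 35.9856 + 7.08, so 43.0656 s.
Total: 1199 × 43.0656 s = 51635.6544 s → 14.34 hours.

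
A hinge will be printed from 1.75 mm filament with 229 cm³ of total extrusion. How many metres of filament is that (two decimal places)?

Cross-section of 1.75 mm filament: π·(1.75/2)² = 2.4053 mm².
L = 229000 mm³ / 2.4053 mm² = 95206.42 mm, i.e. 95.21 m.

95.21 m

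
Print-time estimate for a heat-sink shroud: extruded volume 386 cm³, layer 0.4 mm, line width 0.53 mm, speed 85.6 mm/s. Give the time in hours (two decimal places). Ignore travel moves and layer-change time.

5.91 hours

Extrusion cross-section = 0.4 × 0.53 = 0.212 mm².
Toolpath length = 386 cm³ / 0.212 mm² = 386000 / 0.212 = 1820754.7 mm.
Extrusion time = 1820754.7 / 85.6 = 21270.5 s.
That's 21270.5 s → 5.91 hours.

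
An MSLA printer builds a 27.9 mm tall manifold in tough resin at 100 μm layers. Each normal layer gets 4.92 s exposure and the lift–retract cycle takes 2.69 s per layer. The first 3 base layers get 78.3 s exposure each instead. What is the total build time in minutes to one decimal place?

Layer count = ceil(27.9 / 0.1) = 279.
Base layers: 3 × (78.3 + 2.69) → 242.97 s.
Remaining layers = 276 × (4.92 + 2.69), so 2100.36 s.
Sum: 242.97 + 2100.36 = 2343.33 s → 39.1 minutes.

39.1 minutes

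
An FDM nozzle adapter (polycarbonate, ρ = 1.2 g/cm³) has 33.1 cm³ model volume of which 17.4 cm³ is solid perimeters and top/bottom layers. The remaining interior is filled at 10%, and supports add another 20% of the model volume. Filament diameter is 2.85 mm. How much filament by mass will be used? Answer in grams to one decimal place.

30.7 g

Volume inside the shell = 33.1 − 17.4, so 15.7 cm³.
Deposited infill: 0.10 × 15.7 → 1.57 cm³.
Support = 0.20 × 33.1, so 6.62 cm³.
Deposited volume = 17.4 + 1.57 + 6.62, so 25.59 cm³.
Mass = 25.59 × 1.2, so 30.708 g.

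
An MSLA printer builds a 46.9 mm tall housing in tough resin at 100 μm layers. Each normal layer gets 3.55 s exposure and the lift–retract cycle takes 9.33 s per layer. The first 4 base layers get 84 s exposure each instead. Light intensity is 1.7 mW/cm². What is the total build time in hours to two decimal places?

Layers = ⌈46.9/0.1⌉ = 469.
Bottom layers = 4 × (84 + 9.33) = 373.32 s.
Regular layers = 465 × (3.55 + 9.33), so 5989.2 s.
Sum: 373.32 + 5989.2 = 6362.52 s → 1.77 hours.

1.77 hours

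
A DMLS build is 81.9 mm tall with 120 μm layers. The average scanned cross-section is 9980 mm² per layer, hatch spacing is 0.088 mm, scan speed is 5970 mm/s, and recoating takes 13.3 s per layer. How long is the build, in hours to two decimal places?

Layer count = ceil(81.9 / 0.12) = 683.
Hatch length per layer = 9980 / 0.088 = 113409.1 mm.
Laser time per layer = 113409.1 / 5970 = 18.9965 s.
Time per layer = 18.9965 + 13.3, so 32.2965 s.
Build time = 683 × 32.2965 = 22058.5095 s = 6.13 hours.

6.13 hours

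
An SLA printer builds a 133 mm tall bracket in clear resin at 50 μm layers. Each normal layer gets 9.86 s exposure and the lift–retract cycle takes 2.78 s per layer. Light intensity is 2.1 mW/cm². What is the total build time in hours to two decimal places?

Number of layers: 133 / 0.05 → 2660 (rounded up).
Cycle time: 9.86 + 2.78 → 12.64 s.
Total = 2660 × 12.64 = 33622.4 s = 9.34 hours.

9.34 hours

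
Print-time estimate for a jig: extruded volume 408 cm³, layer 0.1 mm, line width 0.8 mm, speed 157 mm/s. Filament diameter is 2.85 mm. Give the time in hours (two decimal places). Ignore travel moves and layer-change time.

Bead cross-section = 0.1 × 0.8, so 0.08 mm².
Toolpath length = 408 cm³ / 0.08 mm² = 408000 / 0.08 = 5100000 mm.
Time extruding: 5100000 / 157 → 32484.1 s.
In the requested units: 32484.1 s = 9.02 hours.

9.02 hours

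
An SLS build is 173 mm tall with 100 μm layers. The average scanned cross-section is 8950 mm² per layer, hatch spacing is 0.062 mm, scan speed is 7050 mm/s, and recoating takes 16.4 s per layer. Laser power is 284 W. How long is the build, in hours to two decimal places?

17.72 hours

Layers = ⌈173/0.1⌉ = 1730.
Scan path per layer: 8950 / 0.062 → 144354.8 mm.
Scan time per layer: 144354.8 / 7050 → 20.4759 s.
Time per layer: 20.4759 + 16.4 → 36.8759 s.
1730 layers × 36.8759 s/layer = 63795.307 s, i.e. 17.72 hours.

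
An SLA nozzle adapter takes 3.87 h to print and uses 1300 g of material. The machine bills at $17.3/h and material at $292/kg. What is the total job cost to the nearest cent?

Machine cost = 17.3 × 3.87, so $66.951.
Material charge: 292 × 1300/1000 → $379.60.
Total = 66.951 + 379.60 = 446.551 ≈ $446.55.

$446.55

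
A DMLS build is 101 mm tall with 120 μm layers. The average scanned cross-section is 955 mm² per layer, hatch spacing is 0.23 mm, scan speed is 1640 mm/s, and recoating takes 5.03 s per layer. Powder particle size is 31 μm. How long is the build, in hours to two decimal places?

Layer count = ceil(101 / 0.12) = 842.
Per-layer scan distance: 955 / 0.23 → 4152.2 mm.
Per-layer scan time = 4152.2 / 1640, so 2.5318 s.
Layer cycle = 2.5318 + 5.03, so 7.5618 s.
Total: 842 × 7.5618 s = 6367.0356 s → 1.77 hours.

1.77 hours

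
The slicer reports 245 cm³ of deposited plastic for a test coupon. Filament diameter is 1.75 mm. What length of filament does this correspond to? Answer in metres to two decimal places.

101.86 m

Filament cross-section = π × (1.75/2)² = 2.4053 mm².
L = 245000 mm³ / 2.4053 mm² = 101858.4 mm, i.e. 101.86 m.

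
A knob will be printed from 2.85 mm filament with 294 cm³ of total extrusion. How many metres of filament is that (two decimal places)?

46.09 m

A = π r² = π × 1.425² = 6.3794 mm².
Length = 294 cm³ / 6.3794 mm² = 294000 / 6.3794 = 46085.84 mm = 46.09 m.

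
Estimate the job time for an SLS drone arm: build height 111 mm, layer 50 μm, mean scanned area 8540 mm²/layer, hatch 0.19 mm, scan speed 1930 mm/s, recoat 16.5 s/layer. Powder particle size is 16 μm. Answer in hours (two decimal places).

Layers = ⌈111/0.05⌉ = 2220.
Hatch length per layer = 8540 / 0.19, so 44947.4 mm.
Per-layer scan time = 44947.4 / 1930, so 23.2888 s.
Time per layer = 23.2888 + 16.5, so 39.7888 s.
Build time = 2220 × 39.7888 = 88331.136 s = 24.54 hours.

24.54 hours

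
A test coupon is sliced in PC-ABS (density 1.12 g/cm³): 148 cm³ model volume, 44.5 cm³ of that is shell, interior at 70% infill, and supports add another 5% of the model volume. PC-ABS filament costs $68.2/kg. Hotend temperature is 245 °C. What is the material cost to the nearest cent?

Volume inside the shell = 148 − 44.5, so 103.5 cm³.
Infill volume = 0.70 × 103.5 = 72.45 cm³.
Support: 0.05 × 148 → 7.4 cm³.
Deposited volume: 44.5 + 72.45 + 7.4 → 124.35 cm³.
Mass = 124.35 × 1.12, so 139.272 g.
Cost = 139.272 g / 1000 × $68.2/kg = $9.50.

$9.50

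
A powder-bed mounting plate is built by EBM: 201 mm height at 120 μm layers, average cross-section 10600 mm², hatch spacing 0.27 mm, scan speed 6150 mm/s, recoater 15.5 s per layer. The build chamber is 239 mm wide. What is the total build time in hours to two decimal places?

10.18 hours

Layer count = ceil(201 / 0.12) = 1675.
Hatch length per layer: 10600 / 0.27 → 39259.3 mm.
Scan time per layer: 39259.3 / 6150 → 6.3836 s.
Per-layer time: 6.3836 + 15.5 → 21.8836 s.
Build time = 1675 × 21.8836 = 36655.03 s = 10.18 hours.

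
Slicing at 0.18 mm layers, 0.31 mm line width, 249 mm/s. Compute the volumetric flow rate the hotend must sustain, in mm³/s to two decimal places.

Extrusion cross-section = 0.18 × 0.31 = 0.0558 mm².
Volumetric flow = 249 × 0.0558 = 13.89 mm³/s.

13.89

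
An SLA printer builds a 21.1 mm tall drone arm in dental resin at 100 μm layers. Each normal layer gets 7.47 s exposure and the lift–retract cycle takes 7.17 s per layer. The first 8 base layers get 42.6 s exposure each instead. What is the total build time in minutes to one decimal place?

Layer count = ceil(21.1 / 0.1) = 211.
Bottom layers = 8 × (42.6 + 7.17) = 398.16 s.
Regular layers: 203 × (7.47 + 7.17) → 2971.92 s.
Total = 398.16 + 2971.92 = 3370.08 s = 56.2 minutes.

56.2 minutes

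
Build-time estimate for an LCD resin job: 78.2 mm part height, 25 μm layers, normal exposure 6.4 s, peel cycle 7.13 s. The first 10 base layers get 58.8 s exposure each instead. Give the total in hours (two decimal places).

11.90 hours

Layers = ⌈78.2/0.025⌉ = 3128.
Burn-in layers: 10 × (58.8 + 7.13) → 659.3 s.
Remaining layers = 3118 × (6.4 + 7.13), so 42186.54 s.
Sum: 659.3 + 42186.54 = 42845.84 s → 11.90 hours.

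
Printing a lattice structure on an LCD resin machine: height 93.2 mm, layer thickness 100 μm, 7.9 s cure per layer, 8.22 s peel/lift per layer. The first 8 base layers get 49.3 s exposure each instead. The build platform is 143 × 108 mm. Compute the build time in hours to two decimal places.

Number of layers: 93.2 / 0.1 → 932 (rounded up).
Bottom layers = 8 × (49.3 + 8.22) = 460.16 s.
Normal layers = 924 × (7.9 + 8.22) = 14894.88 s.
Total = 460.16 + 14894.88 = 15355.04 s = 4.27 hours.

4.27 hours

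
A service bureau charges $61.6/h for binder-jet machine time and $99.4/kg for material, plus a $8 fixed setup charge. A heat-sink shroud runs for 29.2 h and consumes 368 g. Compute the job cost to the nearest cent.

Machine cost = 61.6 × 29.2 = $1798.72.
Material charge = 99.4 × 368/1000 = $36.5792.
Total = 1798.72 + 36.5792 + 8 = 1843.2992 ≈ $1843.30.

$1843.30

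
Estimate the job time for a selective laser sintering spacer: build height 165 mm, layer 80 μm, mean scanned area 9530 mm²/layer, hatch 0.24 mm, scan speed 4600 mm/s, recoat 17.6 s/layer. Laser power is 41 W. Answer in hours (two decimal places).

Layers = ⌈165/0.08⌉ = 2063.
Hatch length per layer = 9530 / 0.24, so 39708.3 mm.
Scan time per layer: 39708.3 / 4600 → 8.6322 s.
Per-layer time = 8.6322 + 17.6 = 26.2322 s.
Total: 2063 × 26.2322 s = 54117.0286 s → 15.03 hours.

15.03 hours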